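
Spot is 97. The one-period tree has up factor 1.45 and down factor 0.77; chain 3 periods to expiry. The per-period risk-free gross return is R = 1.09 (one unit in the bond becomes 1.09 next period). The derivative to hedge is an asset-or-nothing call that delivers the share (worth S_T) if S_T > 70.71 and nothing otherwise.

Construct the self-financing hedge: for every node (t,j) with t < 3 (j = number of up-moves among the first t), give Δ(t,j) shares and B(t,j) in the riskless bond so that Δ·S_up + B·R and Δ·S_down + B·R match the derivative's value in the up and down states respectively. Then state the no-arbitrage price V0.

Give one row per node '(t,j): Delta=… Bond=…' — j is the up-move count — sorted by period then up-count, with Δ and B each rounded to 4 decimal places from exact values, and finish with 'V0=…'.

(0,0): Delta=1.1584 Bond=-20.4367
(1,0): Delta=1.4235 Bond=-42.0769
(1,1): Delta=1.0000 Bond=0.0000
(2,0): Delta=2.1324 Bond=-86.6316
(2,1): Delta=1.0000 Bond=0.0000
(2,2): Delta=1.0000 Bond=0.0000
V0=91.9261

Risk-neutral probability p* = (R−d)/(u−d) = (1.09−0.77)/(1.45−0.77) = 0.4706.
Payoff layer (t=3): V(3,0)=0.0000, V(3,1)=83.3914, V(3,2)=157.0357, V(3,3)=295.7166
  t=2,j=0: stock 57.5113 → up 83.3914 (V=83.3914), down 44.2837 (V=0.0000). Price 36.0028; hedge Δ=2.1324, bond B=-86.6316.
  t=2,j=1: stock 108.3005 → up 157.0357 (V=157.0357), down 83.3914 (V=83.3914). Price 108.3005; hedge Δ=1.0000, bond B=0.0000.
  t=2,j=2: stock 203.9425 → up 295.7166 (V=295.7166), down 157.0357 (V=157.0357). Price 203.9425; hedge Δ=1.0000, bond B=0.0000.
  t=1,j=0: stock 74.6900 → up 108.3005 (V=108.3005), down 57.5113 (V=36.0028). Price 64.2433; hedge Δ=1.4235, bond B=-42.0769.
  t=1,j=1: stock 140.6500 → up 203.9425 (V=203.9425), down 108.3005 (V=108.3005). Price 140.6500; hedge Δ=1.0000, bond B=0.0000.
  t=0,j=0: stock 97.0000 → up 140.6500 (V=140.6500), down 74.6900 (V=64.2433). Price 91.9261; hedge Δ=1.1584, bond B=-20.4367.
Root portfolio cost Δ·97+B reproduces V0=91.9261.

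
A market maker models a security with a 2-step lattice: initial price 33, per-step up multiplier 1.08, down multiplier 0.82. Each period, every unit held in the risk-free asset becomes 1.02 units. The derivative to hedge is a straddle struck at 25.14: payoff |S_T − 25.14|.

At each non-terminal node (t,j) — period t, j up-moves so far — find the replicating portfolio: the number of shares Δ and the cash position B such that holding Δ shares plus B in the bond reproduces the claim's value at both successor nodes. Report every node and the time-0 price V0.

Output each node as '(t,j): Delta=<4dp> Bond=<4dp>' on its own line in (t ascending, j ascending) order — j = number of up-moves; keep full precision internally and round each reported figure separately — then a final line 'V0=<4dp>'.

Under the risk-neutral measure, an up-move has probability p* = (R−d)/(u−d) = 0.7692 and values discount at R = 1.02.
Terminal values V(2,·): V(2,0)=2.9508, V(2,1)=4.0848, V(2,2)=13.3512
(1,0): S=27.0600. Δ = (V_up−V_dn)/(S_up−S_dn) = (4.0848−2.9508)/(29.2248−22.1892) = 0.1612. V = [p*·4.0848 + (1−p*)·2.9508]/1.02 = 3.7481. B = V − Δ·S = -0.6134.
(1,1): S=35.6400. Δ = (V_up−V_dn)/(S_up−S_dn) = (13.3512−4.0848)/(38.4912−29.2248) = 1.0000. V = [p*·13.3512 + (1−p*)·4.0848]/1.02 = 10.9929. B = V − Δ·S = -24.6471.
(0,0): S=33.0000. Δ = (V_up−V_dn)/(S_up−S_dn) = (10.9929−3.7481)/(35.6400−27.0600) = 0.8444. V = [p*·10.9929 + (1−p*)·3.7481]/1.02 = 9.1383. B = V − Δ·S = -18.7263.
Self-financing check: at every node Δ·S+B equals the discounted successor values.

(0,0): Delta=0.8444 Bond=-18.7263
(1,0): Delta=0.1612 Bond=-0.6134
(1,1): Delta=1.0000 Bond=-24.6471
V0=9.1383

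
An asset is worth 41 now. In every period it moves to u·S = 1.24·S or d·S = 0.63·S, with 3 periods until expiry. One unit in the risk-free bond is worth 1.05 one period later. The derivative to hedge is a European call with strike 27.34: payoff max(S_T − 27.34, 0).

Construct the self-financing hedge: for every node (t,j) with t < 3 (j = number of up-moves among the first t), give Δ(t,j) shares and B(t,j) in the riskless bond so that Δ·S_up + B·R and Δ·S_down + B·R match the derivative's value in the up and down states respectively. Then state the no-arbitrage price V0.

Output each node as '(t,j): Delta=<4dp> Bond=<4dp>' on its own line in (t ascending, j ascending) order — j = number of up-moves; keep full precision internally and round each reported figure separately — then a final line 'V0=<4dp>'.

(0,0): Delta=0.8537 Bond=-15.9321
(1,0): Delta=0.5151 Bond=-7.9825
(1,1): Delta=0.9315 Bond=-20.6853
(2,0): Delta=0.0000 Bond=0.0000
(2,1): Delta=0.6334 Bond=-12.1733
(2,2): Delta=1.0000 Bond=-26.0381
V0=19.0685

Risk-neutral probability p* = (R−d)/(u−d) = (1.05−0.63)/(1.24−0.63) = 0.6885.
At expiry t=3: V(3,0)=0.0000, V(3,1)=0.0000, V(3,2)=12.3762, V(3,3)=50.8316
(2,0): S=16.2729. Δ = (V_up−V_dn)/(S_up−S_dn) = (0.0000−0.0000)/(20.1784−10.2519) = 0.0000. V = [p*·0.0000 + (1−p*)·0.0000]/1.05 = 0.0000. B = V − Δ·S = 0.0000.
(2,1): S=32.0292. Δ = (V_up−V_dn)/(S_up−S_dn) = (12.3762−0.0000)/(39.7162−20.1784) = 0.6334. V = [p*·12.3762 + (1−p*)·0.0000]/1.05 = 8.1155. B = V − Δ·S = -12.1733.
(2,2): S=63.0416. Δ = (V_up−V_dn)/(S_up−S_dn) = (50.8316−12.3762)/(78.1716−39.7162) = 1.0000. V = [p*·50.8316 + (1−p*)·12.3762]/1.05 = 37.0035. B = V − Δ·S = -26.0381.
(1,0): S=25.8300. Δ = (V_up−V_dn)/(S_up−S_dn) = (8.1155−0.0000)/(32.0292−16.2729) = 0.5151. V = [p*·8.1155 + (1−p*)·0.0000]/1.05 = 5.3217. B = V − Δ·S = -7.9825.
(1,1): S=50.8400. Δ = (V_up−V_dn)/(S_up−S_dn) = (37.0035−8.1155)/(63.0416−32.0292) = 0.9315. V = [p*·37.0035 + (1−p*)·8.1155]/1.05 = 26.6720. B = V − Δ·S = -20.6853.
(0,0): S=41.0000. Δ = (V_up−V_dn)/(S_up−S_dn) = (26.6720−5.3217)/(50.8400−25.8300) = 0.8537. V = [p*·26.6720 + (1−p*)·5.3217]/1.05 = 19.0685. B = V − Δ·S = -15.9321.
Each (Δ,B) replicates both successor values, so the strategy is self-financing and V0 is arbitrage-free.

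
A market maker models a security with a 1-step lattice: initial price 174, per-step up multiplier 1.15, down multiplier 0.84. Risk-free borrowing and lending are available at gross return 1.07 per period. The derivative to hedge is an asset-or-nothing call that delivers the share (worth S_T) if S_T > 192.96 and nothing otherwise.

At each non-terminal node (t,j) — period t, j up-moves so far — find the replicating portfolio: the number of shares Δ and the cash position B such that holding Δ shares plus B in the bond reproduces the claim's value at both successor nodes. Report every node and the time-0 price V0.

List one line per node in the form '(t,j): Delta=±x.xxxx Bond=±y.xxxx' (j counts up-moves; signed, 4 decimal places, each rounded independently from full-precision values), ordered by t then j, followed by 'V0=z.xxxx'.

(0,0): Delta=3.7097 Bond=-506.7350
V0=138.7489

Since d<R<u, set p* = (R−d)/(u−d) = 0.7419; price each node as the discounted p*-expectation of its children.
Terminal values V(1,·): V(1,0)=0.0000, V(1,1)=200.1000
(0,0): S=174.0000. Δ = (V_up−V_dn)/(S_up−S_dn) = (200.1000−0.0000)/(200.1000−146.1600) = 3.7097. V = [p*·200.1000 + (1−p*)·0.0000]/1.07 = 138.7489. B = V − Δ·S = -506.7350.
Check: Δ(0,0)·S0 + B(0,0) = 138.7489 = V0.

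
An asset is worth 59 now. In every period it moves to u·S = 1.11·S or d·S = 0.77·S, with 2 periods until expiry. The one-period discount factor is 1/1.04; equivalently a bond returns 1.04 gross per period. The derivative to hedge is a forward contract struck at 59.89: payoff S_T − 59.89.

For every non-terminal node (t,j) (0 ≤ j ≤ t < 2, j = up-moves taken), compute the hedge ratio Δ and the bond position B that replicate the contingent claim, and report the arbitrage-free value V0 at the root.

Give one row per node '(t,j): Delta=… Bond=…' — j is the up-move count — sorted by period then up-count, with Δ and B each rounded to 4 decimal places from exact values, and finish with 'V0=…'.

(0,0): Delta=1.0000 Bond=-55.3717
(1,0): Delta=1.0000 Bond=-57.5865
(1,1): Delta=1.0000 Bond=-57.5865
V0=3.6283

Risk-neutral probability p* = (R−d)/(u−d) = (1.04−0.77)/(1.11−0.77) = 0.7941.
Terminal payoffs: V(2,0)=-24.9089, V(2,1)=-9.4627, V(2,2)=12.8039
Node (1,0) S=45.4300: V=(p*·-9.4627+(1−p*)·-24.9089)/1.04=-12.1565; Δ=(-9.4627−-24.9089)/(50.4273−34.9811)=1.0000; B=V−Δ·S=-57.5865
Node (1,1) S=65.4900: V=(p*·12.8039+(1−p*)·-9.4627)/1.04=7.9035; Δ=(12.8039−-9.4627)/(72.6939−50.4273)=1.0000; B=V−Δ·S=-57.5865
Node (0,0) S=59.0000: V=(p*·7.9035+(1−p*)·-12.1565)/1.04=3.6283; Δ=(7.9035−-12.1565)/(65.4900−45.4300)=1.0000; B=V−Δ·S=-55.3717
Self-financing check: at every node Δ·S+B equals the discounted successor values.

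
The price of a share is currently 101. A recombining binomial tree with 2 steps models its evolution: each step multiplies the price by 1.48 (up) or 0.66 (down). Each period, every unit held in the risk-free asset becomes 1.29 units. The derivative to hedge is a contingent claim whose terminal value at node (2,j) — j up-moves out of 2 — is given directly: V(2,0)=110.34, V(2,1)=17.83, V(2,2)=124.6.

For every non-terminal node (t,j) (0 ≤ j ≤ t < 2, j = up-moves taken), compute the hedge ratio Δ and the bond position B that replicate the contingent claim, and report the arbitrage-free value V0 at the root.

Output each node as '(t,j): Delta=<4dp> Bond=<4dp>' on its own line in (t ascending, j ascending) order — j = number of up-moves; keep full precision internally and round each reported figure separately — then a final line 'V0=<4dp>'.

(0,0): Delta=0.5672 Bond=-5.7128
(1,0): Delta=-1.6924 Bond=143.2552
(1,1): Delta=0.8711 Bond=-52.7960
V0=51.5716

The replicating-portfolio and risk-neutral prices coincide; use p* = (1.29−0.66)/(1.48−0.66) = 0.7683 for the latter.
Terminal values V(2,·): V(2,0)=110.3400, V(2,1)=17.8300, V(2,2)=124.6000
  t=1,j=0: stock 66.6600 → up 98.6568 (V=17.8300), down 43.9956 (V=110.3400). Price 30.4382; hedge Δ=-1.6924, bond B=143.2552.
  t=1,j=1: stock 149.4800 → up 221.2304 (V=124.6000), down 98.6568 (V=17.8300). Price 77.4113; hedge Δ=0.8711, bond B=-52.7960.
  t=0,j=0: stock 101.0000 → up 149.4800 (V=77.4113), down 66.6600 (V=30.4382). Price 51.5716; hedge Δ=0.5672, bond B=-5.7128.
The time-0 hedge costs 51.5716, which is the no-arbitrage price.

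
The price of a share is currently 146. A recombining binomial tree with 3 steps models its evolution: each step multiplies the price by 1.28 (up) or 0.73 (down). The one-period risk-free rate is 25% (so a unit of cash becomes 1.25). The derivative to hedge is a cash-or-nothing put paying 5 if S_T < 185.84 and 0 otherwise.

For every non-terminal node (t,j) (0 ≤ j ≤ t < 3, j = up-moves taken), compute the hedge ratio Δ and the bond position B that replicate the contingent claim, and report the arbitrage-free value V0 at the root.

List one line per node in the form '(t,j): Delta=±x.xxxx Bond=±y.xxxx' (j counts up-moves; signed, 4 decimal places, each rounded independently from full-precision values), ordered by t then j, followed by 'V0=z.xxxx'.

Risk-neutral probability p* = (R−d)/(u−d) = (1.25−0.73)/(1.28−0.73) = 0.9455.
Terminal payoffs: V(3,0)=5.0000, V(3,1)=5.0000, V(3,2)=5.0000, V(3,3)=0.0000
Node (2,0) S=77.8034: V=(p*·5.0000+(1−p*)·5.0000)/1.25=4.0000; Δ=(5.0000−5.0000)/(99.5884−56.7965)=0.0000; B=V−Δ·S=4.0000
Node (2,1) S=136.4224: V=(p*·5.0000+(1−p*)·5.0000)/1.25=4.0000; Δ=(5.0000−5.0000)/(174.6207−99.5884)=0.0000; B=V−Δ·S=4.0000
Node (2,2) S=239.2064: V=(p*·0.0000+(1−p*)·5.0000)/1.25=0.2182; Δ=(0.0000−5.0000)/(306.1842−174.6207)=-0.0380; B=V−Δ·S=9.3091
Node (1,0) S=106.5800: V=(p*·4.0000+(1−p*)·4.0000)/1.25=3.2000; Δ=(4.0000−4.0000)/(136.4224−77.8034)=0.0000; B=V−Δ·S=3.2000
Node (1,1) S=186.8800: V=(p*·0.2182+(1−p*)·4.0000)/1.25=0.3396; Δ=(0.2182−4.0000)/(239.2064−136.4224)=-0.0368; B=V−Δ·S=7.2156
Node (0,0) S=146.0000: V=(p*·0.3396+(1−p*)·3.2000)/1.25=0.3965; Δ=(0.3396−3.2000)/(186.8800−106.5800)=-0.0356; B=V−Δ·S=5.5973
Self-financing check: at every node Δ·S+B equals the discounted successor values.

(0,0): Delta=-0.0356 Bond=5.5973
(1,0): Delta=0.0000 Bond=3.2000
(1,1): Delta=-0.0368 Bond=7.2156
(2,0): Delta=0.0000 Bond=4.0000
(2,1): Delta=0.0000 Bond=4.0000
(2,2): Delta=-0.0380 Bond=9.3091
V0=0.3965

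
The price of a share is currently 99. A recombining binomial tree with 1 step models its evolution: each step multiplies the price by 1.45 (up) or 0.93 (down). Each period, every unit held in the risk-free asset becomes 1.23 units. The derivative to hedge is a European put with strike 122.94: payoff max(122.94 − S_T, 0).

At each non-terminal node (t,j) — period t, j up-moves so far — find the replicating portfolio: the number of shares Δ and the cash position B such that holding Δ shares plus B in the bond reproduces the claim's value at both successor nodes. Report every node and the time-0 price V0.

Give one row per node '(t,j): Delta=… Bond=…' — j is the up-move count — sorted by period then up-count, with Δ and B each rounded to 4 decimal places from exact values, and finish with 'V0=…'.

(0,0): Delta=-0.5997 Bond=69.9836
V0=10.6182

Under the risk-neutral measure, an up-move has probability p* = (R−d)/(u−d) = 0.5769 and values discount at R = 1.23.
Terminal values V(1,·): V(1,0)=30.8700, V(1,1)=0.0000
  t=0,j=0: stock 99.0000 → up 143.5500 (V=0.0000), down 92.0700 (V=30.8700). Price 10.6182; hedge Δ=-0.5997, bond B=69.9836.
The time-0 hedge costs 10.6182, which is the no-arbitrage price.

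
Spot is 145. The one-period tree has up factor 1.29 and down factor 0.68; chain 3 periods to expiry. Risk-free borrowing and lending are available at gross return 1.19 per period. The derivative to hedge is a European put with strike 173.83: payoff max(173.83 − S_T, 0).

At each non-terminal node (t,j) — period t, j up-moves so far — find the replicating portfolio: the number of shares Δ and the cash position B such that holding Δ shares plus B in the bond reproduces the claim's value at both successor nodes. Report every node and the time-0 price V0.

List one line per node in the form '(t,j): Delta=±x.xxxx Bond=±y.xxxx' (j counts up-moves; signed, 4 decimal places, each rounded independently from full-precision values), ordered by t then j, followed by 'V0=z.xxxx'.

(0,0): Delta=-0.2330 Bond=39.6011
(1,0): Delta=-1.0000 Bond=122.7526
(1,1): Delta=-0.1537 Bond=32.2964
(2,0): Delta=-1.0000 Bond=146.0756
(2,1): Delta=-1.0000 Bond=146.0756
(2,2): Delta=-0.0662 Bond=17.3263
V0=5.8177

No-arbitrage ⇒ martingale measure with p* = (R−d)/(u−d) = 0.8361.
Terminal payoffs: V(3,0)=128.2374, V(3,1)=87.3381, V(3,2)=9.7497, V(3,3)=0.0000
(2,0): S=67.0480. Δ = (V_up−V_dn)/(S_up−S_dn) = (87.3381−128.2374)/(86.4919−45.5926) = -1.0000. V = [p*·87.3381 + (1−p*)·128.2374]/1.19 = 79.0276. B = V − Δ·S = 146.0756.
(2,1): S=127.1940. Δ = (V_up−V_dn)/(S_up−S_dn) = (9.7497−87.3381)/(164.0803−86.4919) = -1.0000. V = [p*·9.7497 + (1−p*)·87.3381]/1.19 = 18.8816. B = V − Δ·S = 146.0756.
(2,2): S=241.2945. Δ = (V_up−V_dn)/(S_up−S_dn) = (0.0000−9.7497)/(311.2699−164.0803) = -0.0662. V = [p*·0.0000 + (1−p*)·9.7497]/1.19 = 1.3431. B = V − Δ·S = 17.3263.
(1,0): S=98.6000. Δ = (V_up−V_dn)/(S_up−S_dn) = (18.8816−79.0276)/(127.1940−67.0480) = -1.0000. V = [p*·18.8816 + (1−p*)·79.0276]/1.19 = 24.1526. B = V − Δ·S = 122.7526.
(1,1): S=187.0500. Δ = (V_up−V_dn)/(S_up−S_dn) = (1.3431−18.8816)/(241.2945−127.1940) = -0.1537. V = [p*·1.3431 + (1−p*)·18.8816]/1.19 = 3.5448. B = V − Δ·S = 32.2964.
(0,0): S=145.0000. Δ = (V_up−V_dn)/(S_up−S_dn) = (3.5448−24.1526)/(187.0500−98.6000) = -0.2330. V = [p*·3.5448 + (1−p*)·24.1526]/1.19 = 5.8177. B = V − Δ·S = 39.6011.
Self-financing check: at every node Δ·S+B equals the discounted successor values.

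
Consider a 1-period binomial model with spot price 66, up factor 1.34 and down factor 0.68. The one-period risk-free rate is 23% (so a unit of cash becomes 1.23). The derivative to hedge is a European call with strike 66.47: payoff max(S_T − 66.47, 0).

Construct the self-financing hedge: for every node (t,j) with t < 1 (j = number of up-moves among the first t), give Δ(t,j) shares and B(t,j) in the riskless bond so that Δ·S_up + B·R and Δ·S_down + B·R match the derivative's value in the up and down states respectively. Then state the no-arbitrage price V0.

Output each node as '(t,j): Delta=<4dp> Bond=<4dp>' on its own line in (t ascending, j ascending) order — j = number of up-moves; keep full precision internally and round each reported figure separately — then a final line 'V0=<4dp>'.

(0,0): Delta=0.5044 Bond=-18.4031
V0=14.8848

Risk-neutral probability p* = (R−d)/(u−d) = (1.23−0.68)/(1.34−0.68) = 0.8333.
Terminal payoffs: V(1,0)=0.0000, V(1,1)=21.9700
  t=0,j=0: stock 66.0000 → up 88.4400 (V=21.9700), down 44.8800 (V=0.0000). Price 14.8848; hedge Δ=0.5044, bond B=-18.4031.
Self-financing check: at every node Δ·S+B equals the discounted successor values.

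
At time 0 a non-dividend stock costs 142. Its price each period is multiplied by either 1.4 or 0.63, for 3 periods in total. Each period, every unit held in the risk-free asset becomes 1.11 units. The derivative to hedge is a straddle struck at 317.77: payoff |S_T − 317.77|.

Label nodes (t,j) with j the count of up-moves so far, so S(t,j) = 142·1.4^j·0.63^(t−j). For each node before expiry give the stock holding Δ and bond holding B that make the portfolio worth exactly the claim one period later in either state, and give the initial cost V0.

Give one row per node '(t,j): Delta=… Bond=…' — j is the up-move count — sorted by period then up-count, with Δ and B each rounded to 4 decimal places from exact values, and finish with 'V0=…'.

Risk-neutral probability p* = (R−d)/(u−d) = (1.11−0.63)/(1.4−0.63) = 0.6234.
Terminal values V(3,·): V(3,0)=282.2633, V(3,1)=238.8663, V(3,2)=142.4284, V(3,3)=71.8780
  t=2,j=0: stock 56.3598 → up 78.9037 (V=238.8663), down 35.5067 (V=282.2633). Price 229.9195; hedge Δ=-1.0000, bond B=286.2793.
  t=2,j=1: stock 125.2440 → up 175.3416 (V=142.4284), down 78.9037 (V=238.8663). Price 161.0353; hedge Δ=-1.0000, bond B=286.2793.
  t=2,j=2: stock 278.3200 → up 389.6480 (V=71.8780), down 175.3416 (V=142.4284). Price 88.6927; hedge Δ=-0.3292, bond B=180.3166.
  t=1,j=0: stock 89.4600 → up 125.2440 (V=161.0353), down 56.3598 (V=229.9195). Price 168.4493; hedge Δ=-1.0000, bond B=257.9093.
  t=1,j=1: stock 198.8000 → up 278.3200 (V=88.6927), down 125.2440 (V=161.0353). Price 104.4492; hedge Δ=-0.4726, bond B=198.4006.
  t=0,j=0: stock 142.0000 → up 198.8000 (V=104.4492), down 89.4600 (V=168.4493). Price 115.8136; hedge Δ=-0.5853, bond B=198.9306.
The time-0 hedge costs 115.8136, which is the no-arbitrage price.

(0,0): Delta=-0.5853 Bond=198.9306
(1,0): Delta=-1.0000 Bond=257.9093
(1,1): Delta=-0.4726 Bond=198.4006
(2,0): Delta=-1.0000 Bond=286.2793
(2,1): Delta=-1.0000 Bond=286.2793
(2,2): Delta=-0.3292 Bond=180.3166
V0=115.8136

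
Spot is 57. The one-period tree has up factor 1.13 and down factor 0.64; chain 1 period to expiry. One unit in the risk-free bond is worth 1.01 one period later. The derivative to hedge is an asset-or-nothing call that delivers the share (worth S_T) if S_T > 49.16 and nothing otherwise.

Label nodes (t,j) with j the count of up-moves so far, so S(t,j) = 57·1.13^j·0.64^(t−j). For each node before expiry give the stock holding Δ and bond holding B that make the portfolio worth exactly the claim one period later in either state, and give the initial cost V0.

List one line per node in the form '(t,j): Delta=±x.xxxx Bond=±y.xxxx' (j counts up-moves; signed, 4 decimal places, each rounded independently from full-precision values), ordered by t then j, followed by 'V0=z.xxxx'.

(0,0): Delta=2.3061 Bond=-83.2944
V0=48.1546

No-arbitrage ⇒ martingale measure with p* = (R−d)/(u−d) = 0.7551.
Terminal payoffs: V(1,0)=0.0000, V(1,1)=64.4100
Node (0,0) S=57.0000: V=(p*·64.4100+(1−p*)·0.0000)/1.01=48.1546; Δ=(64.4100−0.0000)/(64.4100−36.4800)=2.3061; B=V−Δ·S=-83.2944
Self-financing check: at every node Δ·S+B equals the discounted successor values.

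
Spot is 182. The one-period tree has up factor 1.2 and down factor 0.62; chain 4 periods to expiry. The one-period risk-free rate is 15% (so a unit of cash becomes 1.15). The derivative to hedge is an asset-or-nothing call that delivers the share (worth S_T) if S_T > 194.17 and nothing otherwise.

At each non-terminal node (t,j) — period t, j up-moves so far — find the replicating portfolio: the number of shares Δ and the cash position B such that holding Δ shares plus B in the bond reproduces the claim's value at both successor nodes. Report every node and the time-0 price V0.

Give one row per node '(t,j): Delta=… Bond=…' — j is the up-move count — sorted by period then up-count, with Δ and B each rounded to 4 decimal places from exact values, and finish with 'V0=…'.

(0,0): Delta=1.1292 Bond=-25.7358
(1,0): Delta=1.8811 Bond=-114.4387
(1,1): Delta=1.0926 Bond=-21.5922
(2,0): Delta=0.0000 Bond=0.0000
(2,1): Delta=1.9728 Bond=-144.0200
(2,2): Delta=1.0497 Bond=-13.5868
(3,0): Delta=0.0000 Bond=0.0000
(3,1): Delta=0.0000 Bond=0.0000
(3,2): Delta=2.0690 Bond=-181.2478
(3,3): Delta=1.0000 Bond=0.0000
V0=179.7848

The replicating-portfolio and risk-neutral prices coincide; use p* = (1.15−0.62)/(1.2−0.62) = 0.9138 for the latter.
At expiry t=4: V(4,0)=0.0000, V(4,1)=0.0000, V(4,2)=0.0000, V(4,3)=194.9875, V(4,4)=377.3952
Node (3,0) S=43.3757: V=(p*·0.0000+(1−p*)·0.0000)/1.15=0.0000; Δ=(0.0000−0.0000)/(52.0508−26.8929)=0.0000; B=V−Δ·S=0.0000
Node (3,1) S=83.9530: V=(p*·0.0000+(1−p*)·0.0000)/1.15=0.0000; Δ=(0.0000−0.0000)/(100.7436−52.0508)=0.0000; B=V−Δ·S=0.0000
Node (3,2) S=162.4896: V=(p*·194.9875+(1−p*)·0.0000)/1.15=154.9376; Δ=(194.9875−0.0000)/(194.9875−100.7436)=2.0690; B=V−Δ·S=-181.2478
Node (3,3) S=314.4960: V=(p*·377.3952+(1−p*)·194.9875)/1.15=314.4960; Δ=(377.3952−194.9875)/(377.3952−194.9875)=1.0000; B=V−Δ·S=0.0000
Node (2,0) S=69.9608: V=(p*·0.0000+(1−p*)·0.0000)/1.15=0.0000; Δ=(0.0000−0.0000)/(83.9530−43.3757)=0.0000; B=V−Δ·S=0.0000
Node (2,1) S=135.4080: V=(p*·154.9376+(1−p*)·0.0000)/1.15=123.1138; Δ=(154.9376−0.0000)/(162.4896−83.9530)=1.9728; B=V−Δ·S=-144.0200
Node (2,2) S=262.0800: V=(p*·314.4960+(1−p*)·154.9376)/1.15=261.5139; Δ=(314.4960−154.9376)/(314.4960−162.4896)=1.0497; B=V−Δ·S=-13.5868
Node (1,0) S=112.8400: V=(p*·123.1138+(1−p*)·0.0000)/1.15=97.8266; Δ=(123.1138−0.0000)/(135.4080−69.9608)=1.8811; B=V−Δ·S=-114.4387
Node (1,1) S=218.4000: V=(p*·261.5139+(1−p*)·123.1138)/1.15=217.0286; Δ=(261.5139−123.1138)/(262.0800−135.4080)=1.0926; B=V−Δ·S=-21.5922
Node (0,0) S=182.0000: V=(p*·217.0286+(1−p*)·97.8266)/1.15=179.7848; Δ=(217.0286−97.8266)/(218.4000−112.8400)=1.1292; B=V−Δ·S=-25.7358
The time-0 hedge costs 179.7848, which is the no-arbitrage price.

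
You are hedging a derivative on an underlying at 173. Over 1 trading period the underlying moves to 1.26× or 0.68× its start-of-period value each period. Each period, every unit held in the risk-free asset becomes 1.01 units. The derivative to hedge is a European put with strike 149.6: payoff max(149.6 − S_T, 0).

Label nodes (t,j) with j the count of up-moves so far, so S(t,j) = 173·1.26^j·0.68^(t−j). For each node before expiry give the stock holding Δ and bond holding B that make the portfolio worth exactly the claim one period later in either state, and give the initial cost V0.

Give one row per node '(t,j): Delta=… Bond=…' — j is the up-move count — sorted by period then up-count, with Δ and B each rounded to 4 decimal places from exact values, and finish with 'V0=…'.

Under the risk-neutral measure, an up-move has probability p* = (R−d)/(u−d) = 0.5690 and values discount at R = 1.01.
Terminal values V(1,·): V(1,0)=31.9600, V(1,1)=0.0000
Node (0,0) S=173.0000: V=(p*·0.0000+(1−p*)·31.9600)/1.01=13.6395; Δ=(0.0000−31.9600)/(217.9800−117.6400)=-0.3185; B=V−Δ·S=68.7429
Check: Δ(0,0)·S0 + B(0,0) = 13.6395 = V0.

(0,0): Delta=-0.3185 Bond=68.7429
V0=13.6395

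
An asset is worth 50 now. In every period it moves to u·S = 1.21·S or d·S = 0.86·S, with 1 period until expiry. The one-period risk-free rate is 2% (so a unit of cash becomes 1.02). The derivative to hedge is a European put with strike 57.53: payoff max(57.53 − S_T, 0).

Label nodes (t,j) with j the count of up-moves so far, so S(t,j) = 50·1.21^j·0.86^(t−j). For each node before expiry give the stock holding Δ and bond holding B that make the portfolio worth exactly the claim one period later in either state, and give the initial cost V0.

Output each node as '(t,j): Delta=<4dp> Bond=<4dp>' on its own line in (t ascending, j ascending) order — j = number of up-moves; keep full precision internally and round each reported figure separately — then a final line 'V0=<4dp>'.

(0,0): Delta=-0.8303 Bond=49.2473
V0=7.7331

Risk-neutral probability p* = (R−d)/(u−d) = (1.02−0.86)/(1.21−0.86) = 0.4571.
Terminal payoffs: V(1,0)=14.5300, V(1,1)=0.0000
  t=0,j=0: stock 50.0000 → up 60.5000 (V=0.0000), down 43.0000 (V=14.5300). Price 7.7331; hedge Δ=-0.8303, bond B=49.2473.
Self-financing check: at every node Δ·S+B equals the discounted successor values.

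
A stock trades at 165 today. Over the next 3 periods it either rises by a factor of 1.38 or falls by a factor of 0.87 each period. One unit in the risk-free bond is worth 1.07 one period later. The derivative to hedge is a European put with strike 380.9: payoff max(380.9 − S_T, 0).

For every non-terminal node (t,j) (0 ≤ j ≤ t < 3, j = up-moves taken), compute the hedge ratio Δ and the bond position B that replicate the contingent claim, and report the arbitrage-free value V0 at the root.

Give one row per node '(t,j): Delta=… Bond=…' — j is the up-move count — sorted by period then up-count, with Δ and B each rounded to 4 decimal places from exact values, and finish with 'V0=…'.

Under the risk-neutral measure, an up-move has probability p* = (R−d)/(u−d) = 0.3922 and values discount at R = 1.07.
Payoff layer (t=3): V(3,0)=272.2470, V(3,1)=208.5539, V(3,2)=107.5234, V(3,3)=0.0000
  t=2,j=0: stock 124.8885 → up 172.3461 (V=208.5539), down 108.6530 (V=272.2470). Price 231.0928; hedge Δ=-1.0000, bond B=355.9813.
  t=2,j=1: stock 198.0990 → up 273.3766 (V=107.5234), down 172.3461 (V=208.5539). Price 157.8823; hedge Δ=-1.0000, bond B=355.9813.
  t=2,j=2: stock 314.2260 → up 433.6319 (V=0.0000), down 273.3766 (V=107.5234). Price 61.0816; hedge Δ=-0.6710, bond B=271.9118.
  t=1,j=0: stock 143.5500 → up 198.0990 (V=157.8823), down 124.8885 (V=231.0928). Price 189.1428; hedge Δ=-1.0000, bond B=332.6928.
  t=1,j=1: stock 227.7000 → up 314.2260 (V=61.0816), down 198.0990 (V=157.8823). Price 112.0759; hedge Δ=-0.8336, bond B=301.8812.
  t=0,j=0: stock 165.0000 → up 227.7000 (V=112.0759), down 143.5500 (V=189.1428). Price 148.5238; hedge Δ=-0.9158, bond B=299.6353.
Self-financing check: at every node Δ·S+B equals the discounted successor values.

(0,0): Delta=-0.9158 Bond=299.6353
(1,0): Delta=-1.0000 Bond=332.6928
(1,1): Delta=-0.8336 Bond=301.8812
(2,0): Delta=-1.0000 Bond=355.9813
(2,1): Delta=-1.0000 Bond=355.9813
(2,2): Delta=-0.6710 Bond=271.9118
V0=148.5238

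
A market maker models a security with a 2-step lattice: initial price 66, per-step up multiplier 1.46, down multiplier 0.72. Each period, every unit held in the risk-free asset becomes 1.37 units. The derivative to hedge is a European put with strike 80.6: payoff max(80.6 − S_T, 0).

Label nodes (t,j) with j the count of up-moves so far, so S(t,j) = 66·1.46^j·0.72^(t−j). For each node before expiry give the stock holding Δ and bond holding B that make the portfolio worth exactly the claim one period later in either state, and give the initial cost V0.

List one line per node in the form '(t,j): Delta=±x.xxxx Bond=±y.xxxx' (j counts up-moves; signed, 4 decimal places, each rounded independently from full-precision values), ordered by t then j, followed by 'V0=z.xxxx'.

The replicating-portfolio and risk-neutral prices coincide; use p* = (1.37−0.72)/(1.46−0.72) = 0.8784 for the latter.
Terminal values V(2,·): V(2,0)=46.3856, V(2,1)=11.2208, V(2,2)=0.0000
  t=1,j=0: stock 47.5200 → up 69.3792 (V=11.2208), down 34.2144 (V=46.3856). Price 11.3121; hedge Δ=-1.0000, bond B=58.8321.
  t=1,j=1: stock 96.3600 → up 140.6856 (V=0.0000), down 69.3792 (V=11.2208). Price 0.9961; hedge Δ=-0.1574, bond B=16.1594.
  t=0,j=0: stock 66.0000 → up 96.3600 (V=0.9961), down 47.5200 (V=11.3121). Price 1.6429; hedge Δ=-0.2112, bond B=15.5834.
Check: Δ(0,0)·S0 + B(0,0) = 1.6429 = V0.

(0,0): Delta=-0.2112 Bond=15.5834
(1,0): Delta=-1.0000 Bond=58.8321
(1,1): Delta=-0.1574 Bond=16.1594
V0=1.6429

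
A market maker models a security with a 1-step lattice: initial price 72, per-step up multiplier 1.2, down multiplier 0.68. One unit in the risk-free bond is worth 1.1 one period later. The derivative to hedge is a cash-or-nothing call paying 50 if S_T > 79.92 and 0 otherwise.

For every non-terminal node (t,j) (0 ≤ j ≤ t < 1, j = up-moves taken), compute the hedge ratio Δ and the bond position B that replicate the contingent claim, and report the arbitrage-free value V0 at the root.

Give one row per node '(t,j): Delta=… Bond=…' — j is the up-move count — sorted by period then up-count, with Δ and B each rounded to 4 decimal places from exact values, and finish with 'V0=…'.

(0,0): Delta=1.3355 Bond=-59.4406
V0=36.7133

Risk-neutral probability p* = (R−d)/(u−d) = (1.1−0.68)/(1.2−0.68) = 0.8077.
Terminal values V(1,·): V(1,0)=0.0000, V(1,1)=50.0000
(0,0): S=72.0000. Δ = (V_up−V_dn)/(S_up−S_dn) = (50.0000−0.0000)/(86.4000−48.9600) = 1.3355. V = [p*·50.0000 + (1−p*)·0.0000]/1.1 = 36.7133. B = V − Δ·S = -59.4406.
Root portfolio cost Δ·72+B reproduces V0=36.7133.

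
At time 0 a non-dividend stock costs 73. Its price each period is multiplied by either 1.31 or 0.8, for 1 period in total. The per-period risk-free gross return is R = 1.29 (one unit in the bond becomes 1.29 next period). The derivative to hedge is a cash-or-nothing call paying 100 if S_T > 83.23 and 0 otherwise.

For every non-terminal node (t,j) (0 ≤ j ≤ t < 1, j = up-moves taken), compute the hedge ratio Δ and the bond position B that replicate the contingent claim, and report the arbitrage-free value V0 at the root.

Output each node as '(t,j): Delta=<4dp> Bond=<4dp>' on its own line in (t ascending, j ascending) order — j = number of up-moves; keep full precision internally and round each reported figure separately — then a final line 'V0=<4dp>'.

The replicating-portfolio and risk-neutral prices coincide; use p* = (1.29−0.8)/(1.31−0.8) = 0.9608 for the latter.
Payoff layer (t=1): V(1,0)=0.0000, V(1,1)=100.0000
Node (0,0) S=73.0000: V=(p*·100.0000+(1−p*)·0.0000)/1.29=74.4794; Δ=(100.0000−0.0000)/(95.6300−58.4000)=2.6860; B=V−Δ·S=-121.5990
Check: Δ(0,0)·S0 + B(0,0) = 74.4794 = V0.

(0,0): Delta=2.6860 Bond=-121.5990
V0=74.4794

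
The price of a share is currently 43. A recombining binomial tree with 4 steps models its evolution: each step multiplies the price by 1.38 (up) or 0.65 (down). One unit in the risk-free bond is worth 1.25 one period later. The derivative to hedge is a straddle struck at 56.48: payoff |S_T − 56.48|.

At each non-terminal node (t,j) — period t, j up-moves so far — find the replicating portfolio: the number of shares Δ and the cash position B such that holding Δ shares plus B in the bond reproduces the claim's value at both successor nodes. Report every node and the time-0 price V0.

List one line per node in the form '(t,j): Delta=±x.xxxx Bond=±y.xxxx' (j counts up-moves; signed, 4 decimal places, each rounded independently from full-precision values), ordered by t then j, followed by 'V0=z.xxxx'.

Since d<R<u, set p* = (R−d)/(u−d) = 0.8219; price each node as the discounted p*-expectation of its children.
Payoff layer (t=4): V(4,0)=48.8042, V(4,1)=40.1838, V(4,2)=21.8818, V(4,3)=16.9746, V(4,4)=99.4698
(3,0): S=11.8089. Δ = (V_up−V_dn)/(S_up−S_dn) = (40.1838−48.8042)/(16.2962−7.6758) = -1.0000. V = [p*·40.1838 + (1−p*)·48.8042]/1.25 = 33.3751. B = V − Δ·S = 45.1840.
(3,1): S=25.0711. Δ = (V_up−V_dn)/(S_up−S_dn) = (21.8818−40.1838)/(34.5982−16.2962) = -1.0000. V = [p*·21.8818 + (1−p*)·40.1838]/1.25 = 20.1128. B = V − Δ·S = 45.1840.
(3,2): S=53.2280. Δ = (V_up−V_dn)/(S_up−S_dn) = (16.9746−21.8818)/(73.4546−34.5982) = -0.1263. V = [p*·16.9746 + (1−p*)·21.8818]/1.25 = 14.2788. B = V − Δ·S = 21.0010.
(3,3): S=113.0071. Δ = (V_up−V_dn)/(S_up−S_dn) = (99.4698−16.9746)/(155.9498−73.4546) = 1.0000. V = [p*·99.4698 + (1−p*)·16.9746]/1.25 = 67.8231. B = V − Δ·S = -45.1840.
(2,0): S=18.1675. Δ = (V_up−V_dn)/(S_up−S_dn) = (20.1128−33.3751)/(25.0711−11.8089) = -1.0000. V = [p*·20.1128 + (1−p*)·33.3751]/1.25 = 17.9797. B = V − Δ·S = 36.1472.
(2,1): S=38.5710. Δ = (V_up−V_dn)/(S_up−S_dn) = (14.2788−20.1128)/(53.2280−25.0711) = -0.2072. V = [p*·14.2788 + (1−p*)·20.1128]/1.25 = 12.2542. B = V − Δ·S = 20.2460.
(2,2): S=81.8892. Δ = (V_up−V_dn)/(S_up−S_dn) = (67.8231−14.2788)/(113.0071−53.2280) = 0.8957. V = [p*·67.8231 + (1−p*)·14.2788]/1.25 = 46.6302. B = V − Δ·S = -26.7181.
(1,0): S=27.9500. Δ = (V_up−V_dn)/(S_up−S_dn) = (12.2542−17.9797)/(38.5710−18.1675) = -0.2806. V = [p*·12.2542 + (1−p*)·17.9797]/1.25 = 10.6190. B = V − Δ·S = 18.4622.
(1,1): S=59.3400. Δ = (V_up−V_dn)/(S_up−S_dn) = (46.6302−12.2542)/(81.8892−38.5710) = 0.7936. V = [p*·46.6302 + (1−p*)·12.2542]/1.25 = 32.4068. B = V − Δ·S = -14.6837.
(0,0): S=43.0000. Δ = (V_up−V_dn)/(S_up−S_dn) = (32.4068−10.6190)/(59.3400−27.9500) = 0.6941. V = [p*·32.4068 + (1−p*)·10.6190]/1.25 = 22.8214. B = V − Δ·S = -7.0248.
Each (Δ,B) replicates both successor values, so the strategy is self-financing and V0 is arbitrage-free.

(0,0): Delta=0.6941 Bond=-7.0248
(1,0): Delta=-0.2806 Bond=18.4622
(1,1): Delta=0.7936 Bond=-14.6837
(2,0): Delta=-1.0000 Bond=36.1472
(2,1): Delta=-0.2072 Bond=20.2460
(2,2): Delta=0.8957 Bond=-26.7181
(3,0): Delta=-1.0000 Bond=45.1840
(3,1): Delta=-1.0000 Bond=45.1840
(3,2): Delta=-0.1263 Bond=21.0010
(3,3): Delta=1.0000 Bond=-45.1840
V0=22.8214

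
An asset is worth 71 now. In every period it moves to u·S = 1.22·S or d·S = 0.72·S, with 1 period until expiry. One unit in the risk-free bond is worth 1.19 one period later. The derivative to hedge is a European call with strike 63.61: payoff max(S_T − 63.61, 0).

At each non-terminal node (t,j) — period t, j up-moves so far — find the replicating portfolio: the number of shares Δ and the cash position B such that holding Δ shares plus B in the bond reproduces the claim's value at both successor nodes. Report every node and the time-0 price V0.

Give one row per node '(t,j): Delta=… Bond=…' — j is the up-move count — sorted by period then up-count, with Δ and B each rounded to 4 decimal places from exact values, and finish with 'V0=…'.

Risk-neutral probability p* = (R−d)/(u−d) = (1.19−0.72)/(1.22−0.72) = 0.9400.
Terminal values V(1,·): V(1,0)=0.0000, V(1,1)=23.0100
Node (0,0) S=71.0000: V=(p*·23.0100+(1−p*)·0.0000)/1.19=18.1760; Δ=(23.0100−0.0000)/(86.6200−51.1200)=0.6482; B=V−Δ·S=-27.8440
Each (Δ,B) replicates both successor values, so the strategy is self-financing and V0 is arbitrage-free.

(0,0): Delta=0.6482 Bond=-27.8440
V0=18.1760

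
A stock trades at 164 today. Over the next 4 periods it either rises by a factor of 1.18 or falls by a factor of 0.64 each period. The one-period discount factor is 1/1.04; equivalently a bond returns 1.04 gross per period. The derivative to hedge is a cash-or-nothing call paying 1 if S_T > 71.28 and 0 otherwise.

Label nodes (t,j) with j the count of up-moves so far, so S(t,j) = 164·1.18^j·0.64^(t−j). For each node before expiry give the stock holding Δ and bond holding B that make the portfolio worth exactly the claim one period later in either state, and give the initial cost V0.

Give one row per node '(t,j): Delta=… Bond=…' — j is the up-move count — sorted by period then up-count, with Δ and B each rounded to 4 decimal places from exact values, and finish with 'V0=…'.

(0,0): Delta=0.0015 Bond=0.5609
(1,0): Delta=0.0063 Bond=0.0831
(1,1): Delta=0.0006 Bond=0.7584
(2,0): Delta=0.0196 Bond=-0.8117
(2,1): Delta=0.0037 Bond=0.4008
(2,2): Delta=0.0000 Bond=0.9246
(3,0): Delta=0.0000 Bond=0.0000
(3,1): Delta=0.0234 Bond=-1.1396
(3,2): Delta=0.0000 Bond=0.9615
(3,3): Delta=0.0000 Bond=0.9615
V0=0.8068

Risk-neutral probability p* = (R−d)/(u−d) = (1.04−0.64)/(1.18−0.64) = 0.7407.
Terminal payoffs: V(4,0)=0.0000, V(4,1)=0.0000, V(4,2)=1.0000, V(4,3)=1.0000, V(4,4)=1.0000
Node (3,0) S=42.9916: V=(p*·0.0000+(1−p*)·0.0000)/1.04=0.0000; Δ=(0.0000−0.0000)/(50.7301−27.5146)=0.0000; B=V−Δ·S=0.0000
Node (3,1) S=79.2658: V=(p*·1.0000+(1−p*)·0.0000)/1.04=0.7123; Δ=(1.0000−0.0000)/(93.5336−50.7301)=0.0234; B=V−Δ·S=-1.1396
Node (3,2) S=146.1463: V=(p*·1.0000+(1−p*)·1.0000)/1.04=0.9615; Δ=(1.0000−1.0000)/(172.4526−93.5336)=0.0000; B=V−Δ·S=0.9615
Node (3,3) S=269.4572: V=(p*·1.0000+(1−p*)·1.0000)/1.04=0.9615; Δ=(1.0000−1.0000)/(317.9596−172.4526)=0.0000; B=V−Δ·S=0.9615
Node (2,0) S=67.1744: V=(p*·0.7123+(1−p*)·0.0000)/1.04=0.5073; Δ=(0.7123−0.0000)/(79.2658−42.9916)=0.0196; B=V−Δ·S=-0.8117
Node (2,1) S=123.8528: V=(p*·0.9615+(1−p*)·0.7123)/1.04=0.8624; Δ=(0.9615−0.7123)/(146.1463−79.2658)=0.0037; B=V−Δ·S=0.4008
Node (2,2) S=228.3536: V=(p*·0.9615+(1−p*)·0.9615)/1.04=0.9246; Δ=(0.9615−0.9615)/(269.4572−146.1463)=0.0000; B=V−Δ·S=0.9246
Node (1,0) S=104.9600: V=(p*·0.8624+(1−p*)·0.5073)/1.04=0.7407; Δ=(0.8624−0.5073)/(123.8528−67.1744)=0.0063; B=V−Δ·S=0.0831
Node (1,1) S=193.5200: V=(p*·0.9246+(1−p*)·0.8624)/1.04=0.8735; Δ=(0.9246−0.8624)/(228.3536−123.8528)=0.0006; B=V−Δ·S=0.7584
Node (0,0) S=164.0000: V=(p*·0.8735+(1−p*)·0.7407)/1.04=0.8068; Δ=(0.8735−0.7407)/(193.5200−104.9600)=0.0015; B=V−Δ·S=0.5609
Each (Δ,B) replicates both successor values, so the strategy is self-financing and V0 is arbitrage-free.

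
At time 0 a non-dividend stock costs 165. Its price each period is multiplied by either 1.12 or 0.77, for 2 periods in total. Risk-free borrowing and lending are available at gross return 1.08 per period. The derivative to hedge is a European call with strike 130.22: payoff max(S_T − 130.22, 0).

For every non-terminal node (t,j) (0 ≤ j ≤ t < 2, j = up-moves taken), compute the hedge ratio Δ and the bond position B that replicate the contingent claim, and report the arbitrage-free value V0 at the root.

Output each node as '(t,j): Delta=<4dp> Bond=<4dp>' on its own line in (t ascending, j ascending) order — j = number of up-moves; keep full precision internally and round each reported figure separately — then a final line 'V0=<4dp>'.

(0,0): Delta=0.9406 Bond=-101.4866
(1,0): Delta=0.2716 Bond=-24.5993
(1,1): Delta=1.0000 Bond=-120.5741
V0=53.7201

No-arbitrage ⇒ martingale measure with p* = (R−d)/(u−d) = 0.8857.
At expiry t=2: V(2,0)=0.0000, V(2,1)=12.0760, V(2,2)=76.7560
Node (1,0) S=127.0500: V=(p*·12.0760+(1−p*)·0.0000)/1.08=9.9036; Δ=(12.0760−0.0000)/(142.2960−97.8285)=0.2716; B=V−Δ·S=-24.5993
Node (1,1) S=184.8000: V=(p*·76.7560+(1−p*)·12.0760)/1.08=64.2259; Δ=(76.7560−12.0760)/(206.9760−142.2960)=1.0000; B=V−Δ·S=-120.5741
Node (0,0) S=165.0000: V=(p*·64.2259+(1−p*)·9.9036)/1.08=53.7201; Δ=(64.2259−9.9036)/(184.8000−127.0500)=0.9406; B=V−Δ·S=-101.4866
The time-0 hedge costs 53.7201, which is the no-arbitrage price.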